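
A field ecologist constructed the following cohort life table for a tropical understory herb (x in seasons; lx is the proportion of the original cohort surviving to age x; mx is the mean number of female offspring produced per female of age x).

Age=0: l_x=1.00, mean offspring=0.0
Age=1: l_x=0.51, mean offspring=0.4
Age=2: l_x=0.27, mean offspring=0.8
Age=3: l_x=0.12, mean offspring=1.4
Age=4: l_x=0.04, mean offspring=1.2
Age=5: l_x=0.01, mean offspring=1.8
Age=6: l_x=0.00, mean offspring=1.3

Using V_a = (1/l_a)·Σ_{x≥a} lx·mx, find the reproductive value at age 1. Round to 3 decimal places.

lx·mx for x ≥ 1: 0.204, 0.216, 0.168, 0.048, 0.018, 0 → sum = 0.654
V_1 = 0.654 / l_1 = 0.654 / 0.51 = 1.282353… → 1.282

1.282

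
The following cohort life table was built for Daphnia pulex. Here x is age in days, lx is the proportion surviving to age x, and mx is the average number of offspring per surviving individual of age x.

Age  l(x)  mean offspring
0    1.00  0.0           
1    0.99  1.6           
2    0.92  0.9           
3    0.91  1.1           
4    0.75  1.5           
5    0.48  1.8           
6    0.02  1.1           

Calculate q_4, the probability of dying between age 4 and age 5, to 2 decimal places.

q_4 = (l_4 − l_5) / l_4 = (0.75 − 0.48) / 0.75
     = 0.27 / 0.75 = 0.36 → 0.36

0.36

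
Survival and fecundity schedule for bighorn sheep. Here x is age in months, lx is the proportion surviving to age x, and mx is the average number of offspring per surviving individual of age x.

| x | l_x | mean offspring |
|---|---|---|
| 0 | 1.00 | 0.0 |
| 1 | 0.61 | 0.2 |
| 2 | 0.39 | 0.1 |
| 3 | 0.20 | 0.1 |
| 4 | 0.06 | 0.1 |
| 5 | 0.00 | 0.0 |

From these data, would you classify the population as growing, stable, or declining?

declining

R0 = Σ lx·mx = 0 + 0.122 + 0.039 + 0.02 + 0.006 + 0 = 0.187
R0 < 1, so the population is declining.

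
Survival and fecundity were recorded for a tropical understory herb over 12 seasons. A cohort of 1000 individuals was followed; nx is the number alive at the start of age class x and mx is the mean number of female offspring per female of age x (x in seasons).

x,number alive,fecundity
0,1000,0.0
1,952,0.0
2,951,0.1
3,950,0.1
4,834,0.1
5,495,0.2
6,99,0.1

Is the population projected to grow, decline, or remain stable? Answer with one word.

declining

lx = nx/n0 = nx/1000: 1, 0.952, 0.951, 0.95, 0.834, 0.495, 0.099
R0 = Σ lx·mx = 0 + 0 + 0.0951 + 0.095 + 0.0834 + 0.099 + 0.0099 = 0.3824
R0 < 1, so the population is declining.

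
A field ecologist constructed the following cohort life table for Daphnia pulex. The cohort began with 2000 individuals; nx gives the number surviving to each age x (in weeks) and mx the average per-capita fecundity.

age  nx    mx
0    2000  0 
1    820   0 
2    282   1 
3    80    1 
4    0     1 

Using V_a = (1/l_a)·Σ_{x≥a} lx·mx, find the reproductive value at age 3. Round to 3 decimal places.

lx = nx/n0 = nx/2000: 1, 0.41, 0.141, 0.04, 0
lx·mx for x ≥ 3: 0.04, 0 → sum = 0.04
V_3 = 0.04 / l_3 = 0.04 / 0.04 = 1 → 1.000

1.000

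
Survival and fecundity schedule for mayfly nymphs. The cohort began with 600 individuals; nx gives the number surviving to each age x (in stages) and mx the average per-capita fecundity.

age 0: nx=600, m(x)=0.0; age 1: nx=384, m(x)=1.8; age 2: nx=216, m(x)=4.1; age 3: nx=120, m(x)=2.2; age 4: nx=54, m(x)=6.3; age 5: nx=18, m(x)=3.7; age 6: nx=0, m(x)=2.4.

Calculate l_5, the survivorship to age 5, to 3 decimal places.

0.030

l_5 = n_5/n_0 = 18/600 = 0.03 → 0.030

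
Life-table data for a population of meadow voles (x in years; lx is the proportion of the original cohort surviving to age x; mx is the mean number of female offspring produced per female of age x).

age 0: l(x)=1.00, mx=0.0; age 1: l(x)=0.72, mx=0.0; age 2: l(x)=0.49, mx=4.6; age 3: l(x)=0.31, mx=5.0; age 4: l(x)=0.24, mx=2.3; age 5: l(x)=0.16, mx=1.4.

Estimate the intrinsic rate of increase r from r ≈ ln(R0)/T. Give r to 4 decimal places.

0.5582

R0 = Σ lx·mx = 0 + 0 + 2.254 + 1.55 + 0.552 + 0.224 = 4.58
Σ x·lx·mx = 12.486; T = 12.486/4.58 = 2.7262…
r ≈ ln(R0)/T = ln(4.58)/2.7262… = 0.558176… → 0.5582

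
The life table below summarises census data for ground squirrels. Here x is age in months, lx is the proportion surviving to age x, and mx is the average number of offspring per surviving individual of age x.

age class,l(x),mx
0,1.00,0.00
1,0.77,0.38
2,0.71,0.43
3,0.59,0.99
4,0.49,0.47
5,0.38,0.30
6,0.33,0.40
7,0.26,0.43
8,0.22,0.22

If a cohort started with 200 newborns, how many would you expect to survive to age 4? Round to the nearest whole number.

98

Expected survivors = N0 · l_4 = 200 × 0.49 = 98 → 98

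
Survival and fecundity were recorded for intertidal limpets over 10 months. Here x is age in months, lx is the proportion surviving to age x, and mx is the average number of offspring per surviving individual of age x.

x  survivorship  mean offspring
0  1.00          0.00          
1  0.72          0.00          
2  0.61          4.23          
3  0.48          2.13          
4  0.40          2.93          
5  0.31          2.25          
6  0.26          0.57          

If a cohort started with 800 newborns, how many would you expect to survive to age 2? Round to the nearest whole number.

Expected survivors = N0 · l_2 = 800 × 0.61 = 488 → 488

488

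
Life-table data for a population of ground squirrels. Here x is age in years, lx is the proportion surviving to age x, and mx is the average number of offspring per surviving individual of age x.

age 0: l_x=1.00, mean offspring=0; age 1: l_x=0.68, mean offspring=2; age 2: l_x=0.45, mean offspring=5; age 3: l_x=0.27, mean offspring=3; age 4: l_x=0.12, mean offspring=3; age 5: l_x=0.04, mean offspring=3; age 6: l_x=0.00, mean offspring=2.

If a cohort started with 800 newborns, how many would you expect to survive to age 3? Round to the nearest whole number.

216

Expected survivors = N0 · l_3 = 800 × 0.27 = 216 → 216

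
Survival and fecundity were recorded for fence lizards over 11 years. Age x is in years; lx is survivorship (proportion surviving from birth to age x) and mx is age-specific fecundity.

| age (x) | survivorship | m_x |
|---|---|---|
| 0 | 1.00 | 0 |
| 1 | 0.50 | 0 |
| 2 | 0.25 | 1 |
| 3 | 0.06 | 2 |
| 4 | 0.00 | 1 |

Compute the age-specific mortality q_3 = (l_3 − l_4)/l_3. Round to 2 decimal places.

1.00

q_3 = (l_3 − l_4) / l_3 = (0.06 − 0) / 0.06
     = 0.06 / 0.06 = 1 → 1.00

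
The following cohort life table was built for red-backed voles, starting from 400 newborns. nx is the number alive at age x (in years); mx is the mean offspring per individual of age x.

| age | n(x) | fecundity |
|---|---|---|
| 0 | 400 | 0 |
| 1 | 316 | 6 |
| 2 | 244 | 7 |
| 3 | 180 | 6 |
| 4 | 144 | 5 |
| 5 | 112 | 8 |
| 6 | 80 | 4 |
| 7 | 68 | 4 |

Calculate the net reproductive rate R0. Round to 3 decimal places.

17.230

lx = nx/n0 = nx/400: 1, 0.79, 0.61, 0.45, 0.36, 0.28, 0.2, 0.17
lx·mx by age: 0, 4.74, 4.27, 2.7, 1.8, 2.24, 0.8, 0.68
R0 = Σ lx·mx = 17.23 → 17.230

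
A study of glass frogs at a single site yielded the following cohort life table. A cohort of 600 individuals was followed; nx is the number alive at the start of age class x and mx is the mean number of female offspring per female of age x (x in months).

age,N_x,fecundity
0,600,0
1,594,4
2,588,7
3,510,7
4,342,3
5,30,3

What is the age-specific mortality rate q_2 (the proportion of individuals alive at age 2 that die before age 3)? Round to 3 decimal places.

lx = nx/n0 = nx/600: 1, 0.99, 0.98, 0.85, 0.57, 0.05
q_2 = (l_2 − l_3) / l_2 = (0.98 − 0.85) / 0.98
     = 0.13 / 0.98 = 0.132653… → 0.133

0.133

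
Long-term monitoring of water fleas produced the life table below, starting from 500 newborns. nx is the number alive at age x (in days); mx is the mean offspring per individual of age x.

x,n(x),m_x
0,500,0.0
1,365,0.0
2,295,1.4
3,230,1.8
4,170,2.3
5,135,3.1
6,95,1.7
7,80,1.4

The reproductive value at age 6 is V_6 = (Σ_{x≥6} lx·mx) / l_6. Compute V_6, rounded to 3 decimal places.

lx = nx/n0 = nx/500: 1, 0.73, 0.59, 0.46, 0.34, 0.27, 0.19, 0.16
lx·mx for x ≥ 6: 0.323, 0.224 → sum = 0.547
V_6 = 0.547 / l_6 = 0.547 / 0.19 = 2.878947… → 2.879

2.879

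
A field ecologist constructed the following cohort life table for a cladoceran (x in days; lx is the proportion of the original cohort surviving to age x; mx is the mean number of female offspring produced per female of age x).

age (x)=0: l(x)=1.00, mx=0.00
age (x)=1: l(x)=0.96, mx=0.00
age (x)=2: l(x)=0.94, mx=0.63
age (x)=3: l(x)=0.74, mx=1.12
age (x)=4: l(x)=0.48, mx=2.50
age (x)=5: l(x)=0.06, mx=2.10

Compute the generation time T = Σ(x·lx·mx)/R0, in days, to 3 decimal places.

lx·mx: 0, 0, 0.5922, 0.8288, 1.2, 0.126 → R0 = 2.747
x·lx·mx: 0, 0, 1.1844, 2.4864, 4.8, 0.63 → Σ = 9.1008
T = 9.1008 / 2.747 = 3.312996… → 3.313

3.313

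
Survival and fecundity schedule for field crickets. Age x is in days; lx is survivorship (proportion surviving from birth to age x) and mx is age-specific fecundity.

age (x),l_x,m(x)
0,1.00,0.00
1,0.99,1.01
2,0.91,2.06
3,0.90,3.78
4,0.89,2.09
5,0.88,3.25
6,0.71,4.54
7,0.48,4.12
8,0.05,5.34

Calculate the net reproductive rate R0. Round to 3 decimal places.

lx·mx by age: 0, 0.9999, 1.8746, 3.402, 1.8601, 2.86, 3.2234, 1.9776, 0.267
R0 = Σ lx·mx = 16.4646 → 16.465

16.465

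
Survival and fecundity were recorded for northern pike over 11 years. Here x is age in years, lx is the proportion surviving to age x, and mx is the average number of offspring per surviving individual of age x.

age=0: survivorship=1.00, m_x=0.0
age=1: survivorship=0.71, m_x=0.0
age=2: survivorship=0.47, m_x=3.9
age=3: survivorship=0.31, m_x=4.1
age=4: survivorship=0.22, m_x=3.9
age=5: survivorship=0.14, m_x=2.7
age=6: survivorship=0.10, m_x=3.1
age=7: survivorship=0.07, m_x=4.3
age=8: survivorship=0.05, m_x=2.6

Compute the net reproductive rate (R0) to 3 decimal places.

lx·mx by age: 0, 0, 1.833, 1.271, 0.858, 0.378, 0.31, 0.301, 0.13
R0 = Σ lx·mx = 5.081 → 5.081

5.081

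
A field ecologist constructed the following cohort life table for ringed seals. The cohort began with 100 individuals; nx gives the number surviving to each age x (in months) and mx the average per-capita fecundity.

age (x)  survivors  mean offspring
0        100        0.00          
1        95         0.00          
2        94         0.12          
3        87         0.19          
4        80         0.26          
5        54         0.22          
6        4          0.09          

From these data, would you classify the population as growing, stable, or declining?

lx = nx/n0 = nx/100: 1, 0.95, 0.94, 0.87, 0.8, 0.54, 0.04
R0 = Σ lx·mx = 0 + 0 + 0.1128 + 0.1653 + 0.208 + 0.1188 + 0.0036 = 0.6085
R0 < 1, so the population is declining.

declining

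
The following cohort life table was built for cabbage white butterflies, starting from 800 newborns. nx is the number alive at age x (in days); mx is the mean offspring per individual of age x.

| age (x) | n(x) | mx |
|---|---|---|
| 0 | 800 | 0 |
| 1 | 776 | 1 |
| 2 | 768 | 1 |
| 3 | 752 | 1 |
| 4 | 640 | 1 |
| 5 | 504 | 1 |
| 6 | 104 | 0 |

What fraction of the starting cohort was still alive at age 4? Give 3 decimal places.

0.800

l_4 = n_4/n_0 = 640/800 = 0.8 → 0.800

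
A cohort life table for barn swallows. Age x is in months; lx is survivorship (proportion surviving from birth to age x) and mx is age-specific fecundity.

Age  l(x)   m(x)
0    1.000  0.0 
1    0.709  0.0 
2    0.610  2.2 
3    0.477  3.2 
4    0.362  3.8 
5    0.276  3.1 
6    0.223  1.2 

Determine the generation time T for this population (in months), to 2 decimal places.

lx·mx: 0, 0, 1.342, 1.5264, 1.3756, 0.8556, 0.2676 → R0 = 5.3672
x·lx·mx: 0, 0, 2.684, 4.5792, 5.5024, 4.278, 1.6056 → Σ = 18.6492
T = 18.6492 / 5.3672 = 3.474661… → 3.47

3.47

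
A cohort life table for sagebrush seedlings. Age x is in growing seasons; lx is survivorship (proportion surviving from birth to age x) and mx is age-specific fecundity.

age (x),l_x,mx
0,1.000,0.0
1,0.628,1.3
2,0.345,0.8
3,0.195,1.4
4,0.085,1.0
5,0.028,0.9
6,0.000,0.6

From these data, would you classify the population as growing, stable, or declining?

R0 = Σ lx·mx = 0 + 0.8164 + 0.276 + 0.273 + 0.085 + 0.0252 + 0 = 1.4756
R0 > 1, so the population is growing.

growing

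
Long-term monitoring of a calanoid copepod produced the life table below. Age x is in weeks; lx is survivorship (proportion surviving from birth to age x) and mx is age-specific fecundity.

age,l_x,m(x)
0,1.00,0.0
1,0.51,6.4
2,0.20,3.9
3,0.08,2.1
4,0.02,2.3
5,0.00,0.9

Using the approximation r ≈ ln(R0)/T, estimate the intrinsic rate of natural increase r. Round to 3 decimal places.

1.119

R0 = Σ lx·mx = 0 + 3.264 + 0.78 + 0.168 + 0.046 + 0 = 4.258
Σ x·lx·mx = 5.512; T = 5.512/4.258 = 1.2945…
r ≈ ln(R0)/T = ln(4.258)/1.2945… = 1.11919… → 1.119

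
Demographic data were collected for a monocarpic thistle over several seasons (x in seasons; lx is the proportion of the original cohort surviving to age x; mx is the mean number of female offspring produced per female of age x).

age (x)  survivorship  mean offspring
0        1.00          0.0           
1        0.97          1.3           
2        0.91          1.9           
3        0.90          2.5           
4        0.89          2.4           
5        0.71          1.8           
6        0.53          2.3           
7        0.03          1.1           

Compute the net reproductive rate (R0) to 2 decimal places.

lx·mx by age: 0, 1.261, 1.729, 2.25, 2.136, 1.278, 1.219, 0.033
R0 = Σ lx·mx = 9.906 → 9.91

9.91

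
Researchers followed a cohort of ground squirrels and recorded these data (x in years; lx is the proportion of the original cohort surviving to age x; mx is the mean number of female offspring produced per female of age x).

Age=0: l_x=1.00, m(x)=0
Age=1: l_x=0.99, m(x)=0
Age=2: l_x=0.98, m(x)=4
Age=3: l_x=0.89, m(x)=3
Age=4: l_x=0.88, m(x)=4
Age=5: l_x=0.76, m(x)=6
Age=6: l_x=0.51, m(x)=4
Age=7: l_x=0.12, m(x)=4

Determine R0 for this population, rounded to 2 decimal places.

17.19

lx·mx by age: 0, 0, 3.92, 2.67, 3.52, 4.56, 2.04, 0.48
R0 = Σ lx·mx = 17.19 → 17.19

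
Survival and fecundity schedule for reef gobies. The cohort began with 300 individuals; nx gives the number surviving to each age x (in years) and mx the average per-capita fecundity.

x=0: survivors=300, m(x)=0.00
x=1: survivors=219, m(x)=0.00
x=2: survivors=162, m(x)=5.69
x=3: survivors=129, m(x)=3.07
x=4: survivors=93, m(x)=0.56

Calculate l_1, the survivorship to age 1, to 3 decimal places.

0.730

l_1 = n_1/n_0 = 219/300 = 0.73 → 0.730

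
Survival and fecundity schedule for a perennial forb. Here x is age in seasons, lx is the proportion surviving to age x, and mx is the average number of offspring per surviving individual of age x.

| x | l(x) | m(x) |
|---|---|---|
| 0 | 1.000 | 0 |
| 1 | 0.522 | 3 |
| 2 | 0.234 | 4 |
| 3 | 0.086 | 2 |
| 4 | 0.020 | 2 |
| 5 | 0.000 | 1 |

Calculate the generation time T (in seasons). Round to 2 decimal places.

lx·mx: 0, 1.566, 0.936, 0.172, 0.04, 0 → R0 = 2.714
x·lx·mx: 0, 1.566, 1.872, 0.516, 0.16, 0 → Σ = 4.114
T = 4.114 / 2.714 = 1.515844… → 1.52

1.52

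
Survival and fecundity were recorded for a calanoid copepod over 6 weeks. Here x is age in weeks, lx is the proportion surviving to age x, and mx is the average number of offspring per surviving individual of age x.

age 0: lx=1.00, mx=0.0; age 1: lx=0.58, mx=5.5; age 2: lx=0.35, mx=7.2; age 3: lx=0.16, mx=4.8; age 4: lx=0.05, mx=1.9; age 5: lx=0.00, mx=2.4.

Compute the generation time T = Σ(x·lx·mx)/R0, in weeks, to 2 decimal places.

lx·mx: 0, 3.19, 2.52, 0.768, 0.095, 0 → R0 = 6.573
x·lx·mx: 0, 3.19, 5.04, 2.304, 0.38, 0 → Σ = 10.914
T = 10.914 / 6.573 = 1.660429… → 1.66

1.66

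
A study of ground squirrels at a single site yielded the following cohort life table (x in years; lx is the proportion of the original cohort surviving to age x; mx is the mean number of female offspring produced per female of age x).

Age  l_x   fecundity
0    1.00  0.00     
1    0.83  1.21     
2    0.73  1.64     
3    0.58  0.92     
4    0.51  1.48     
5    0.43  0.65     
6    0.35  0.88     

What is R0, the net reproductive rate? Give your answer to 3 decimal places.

lx·mx by age: 0, 1.0043, 1.1972, 0.5336, 0.7548, 0.2795, 0.308
R0 = Σ lx·mx = 4.0774 → 4.077

4.077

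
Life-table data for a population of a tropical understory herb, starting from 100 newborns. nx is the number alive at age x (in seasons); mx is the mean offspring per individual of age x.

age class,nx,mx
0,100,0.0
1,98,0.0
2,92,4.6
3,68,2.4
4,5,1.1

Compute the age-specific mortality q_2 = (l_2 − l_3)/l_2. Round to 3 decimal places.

0.261

lx = nx/n0 = nx/100: 1, 0.98, 0.92, 0.68, 0.05
q_2 = (l_2 − l_3) / l_2 = (0.92 − 0.68) / 0.92
     = 0.24 / 0.92 = 0.26087… → 0.261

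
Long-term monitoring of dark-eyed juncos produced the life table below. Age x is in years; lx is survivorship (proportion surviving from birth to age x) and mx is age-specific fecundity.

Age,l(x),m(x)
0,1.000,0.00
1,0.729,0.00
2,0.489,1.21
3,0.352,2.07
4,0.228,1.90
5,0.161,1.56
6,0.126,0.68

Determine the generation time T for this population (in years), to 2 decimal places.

3.29

lx·mx: 0, 0, 0.59169, 0.72864, 0.4332, 0.25116, 0.08568 → R0 = 2.09037
x·lx·mx: 0, 0, 1.18338, 2.18592, 1.7328, 1.2558, 0.51408 → Σ = 6.87198
T = 6.87198 / 2.09037 = 3.287447… → 3.29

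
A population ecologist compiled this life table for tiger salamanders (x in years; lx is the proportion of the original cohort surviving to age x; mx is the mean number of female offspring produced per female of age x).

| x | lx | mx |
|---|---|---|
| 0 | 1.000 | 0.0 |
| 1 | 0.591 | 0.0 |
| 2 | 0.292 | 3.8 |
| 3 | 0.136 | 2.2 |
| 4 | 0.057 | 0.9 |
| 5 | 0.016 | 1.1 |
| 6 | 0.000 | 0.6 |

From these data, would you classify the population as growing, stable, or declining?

R0 = Σ lx·mx = 0 + 0 + 1.1096 + 0.2992 + 0.0513 + 0.0176 + 0 = 1.4777
R0 > 1, so the population is growing.

growing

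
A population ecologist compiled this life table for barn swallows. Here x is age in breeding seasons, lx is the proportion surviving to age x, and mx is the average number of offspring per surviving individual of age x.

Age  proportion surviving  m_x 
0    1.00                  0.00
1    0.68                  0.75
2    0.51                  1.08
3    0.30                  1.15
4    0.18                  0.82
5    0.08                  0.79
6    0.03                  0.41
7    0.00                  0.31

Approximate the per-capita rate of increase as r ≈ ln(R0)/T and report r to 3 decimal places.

0.219

R0 = Σ lx·mx = 0 + 0.51 + 0.5508 + 0.345 + 0.1476 + 0.0632 + 0.0123 + 0 = 1.6289
Σ x·lx·mx = 3.6268; T = 3.6268/1.6289 = 2.22653…
r ≈ ln(R0)/T = ln(1.6289)/2.22653… = 0.21913… → 0.219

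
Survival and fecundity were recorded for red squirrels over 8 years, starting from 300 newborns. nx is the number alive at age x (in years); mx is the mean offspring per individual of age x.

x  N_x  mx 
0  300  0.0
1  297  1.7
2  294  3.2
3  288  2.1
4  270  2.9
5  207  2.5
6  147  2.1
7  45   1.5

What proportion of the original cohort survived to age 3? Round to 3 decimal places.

0.960

l_3 = n_3/n_0 = 288/300 = 0.96 → 0.960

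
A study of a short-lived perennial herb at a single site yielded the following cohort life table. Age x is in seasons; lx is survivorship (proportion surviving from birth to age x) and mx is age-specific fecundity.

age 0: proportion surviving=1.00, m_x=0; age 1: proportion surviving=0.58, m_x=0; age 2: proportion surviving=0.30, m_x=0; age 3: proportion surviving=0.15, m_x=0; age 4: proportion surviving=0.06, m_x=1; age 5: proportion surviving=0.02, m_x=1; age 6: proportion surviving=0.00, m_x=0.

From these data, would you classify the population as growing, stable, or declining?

declining

R0 = Σ lx·mx = 0 + 0 + 0 + 0 + 0.06 + 0.02 + 0 = 0.08
R0 < 1, so the population is declining.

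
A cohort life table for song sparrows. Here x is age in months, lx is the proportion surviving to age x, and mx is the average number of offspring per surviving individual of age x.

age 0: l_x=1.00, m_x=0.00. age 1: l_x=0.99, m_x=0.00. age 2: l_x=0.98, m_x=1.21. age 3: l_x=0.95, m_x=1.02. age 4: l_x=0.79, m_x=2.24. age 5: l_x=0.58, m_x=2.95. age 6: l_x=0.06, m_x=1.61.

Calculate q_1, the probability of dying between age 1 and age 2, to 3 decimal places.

q_1 = (l_1 − l_2) / l_1 = (0.99 − 0.98) / 0.99
     = 0.01 / 0.99 = 0.010101… → 0.010

0.010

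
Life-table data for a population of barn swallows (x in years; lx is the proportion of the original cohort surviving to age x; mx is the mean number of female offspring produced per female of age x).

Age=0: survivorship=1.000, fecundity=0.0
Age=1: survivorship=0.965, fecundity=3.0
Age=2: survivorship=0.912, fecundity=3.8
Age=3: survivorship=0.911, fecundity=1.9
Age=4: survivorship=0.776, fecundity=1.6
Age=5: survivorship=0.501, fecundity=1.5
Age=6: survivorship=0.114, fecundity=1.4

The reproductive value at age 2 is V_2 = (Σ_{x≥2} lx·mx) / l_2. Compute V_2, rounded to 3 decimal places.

8.058

lx·mx for x ≥ 2: 3.4656, 1.7309, 1.2416, 0.7515, 0.1596 → sum = 7.3492
V_2 = 7.3492 / l_2 = 7.3492 / 0.912 = 8.058333… → 8.058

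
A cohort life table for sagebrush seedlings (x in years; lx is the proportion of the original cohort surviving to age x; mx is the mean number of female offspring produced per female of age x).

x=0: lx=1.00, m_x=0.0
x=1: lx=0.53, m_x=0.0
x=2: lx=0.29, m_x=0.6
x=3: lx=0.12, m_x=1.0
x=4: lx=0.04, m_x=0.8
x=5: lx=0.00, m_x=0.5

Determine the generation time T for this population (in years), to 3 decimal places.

2.564

lx·mx: 0, 0, 0.174, 0.12, 0.032, 0 → R0 = 0.326
x·lx·mx: 0, 0, 0.348, 0.36, 0.128, 0 → Σ = 0.836
T = 0.836 / 0.326 = 2.564417… → 2.564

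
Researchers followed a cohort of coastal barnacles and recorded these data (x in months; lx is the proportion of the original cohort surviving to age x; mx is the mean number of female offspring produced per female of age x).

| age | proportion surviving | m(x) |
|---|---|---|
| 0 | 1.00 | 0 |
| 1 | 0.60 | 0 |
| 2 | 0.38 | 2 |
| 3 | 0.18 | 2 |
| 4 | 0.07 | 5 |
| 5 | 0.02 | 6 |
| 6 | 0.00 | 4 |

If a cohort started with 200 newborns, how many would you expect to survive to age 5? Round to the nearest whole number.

4

Expected survivors = N0 · l_5 = 200 × 0.02 = 4 → 4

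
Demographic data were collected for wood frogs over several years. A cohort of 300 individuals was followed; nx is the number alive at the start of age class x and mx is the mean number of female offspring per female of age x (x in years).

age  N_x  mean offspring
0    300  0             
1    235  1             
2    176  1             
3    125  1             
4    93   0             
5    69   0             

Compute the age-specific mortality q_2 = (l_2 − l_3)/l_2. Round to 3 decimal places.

0.290

lx = nx/n0 = nx/300: 1, 0.78333…, 0.58667…, 0.41667…, 0.31, 0.23
q_2 = (l_2 − l_3) / l_2 = (0.586667… − 0.416667…) / 0.586667…
     = 0.17… / 0.586667… = 0.289773… → 0.290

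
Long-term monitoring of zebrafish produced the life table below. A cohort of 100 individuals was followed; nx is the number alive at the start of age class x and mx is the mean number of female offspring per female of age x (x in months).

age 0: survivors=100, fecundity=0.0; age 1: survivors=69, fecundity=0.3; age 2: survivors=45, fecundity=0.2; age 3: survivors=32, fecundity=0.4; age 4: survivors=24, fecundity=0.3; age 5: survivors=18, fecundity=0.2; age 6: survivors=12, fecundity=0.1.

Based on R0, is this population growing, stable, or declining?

lx = nx/n0 = nx/100: 1, 0.69, 0.45, 0.32, 0.24, 0.18, 0.12
R0 = Σ lx·mx = 0 + 0.207 + 0.09 + 0.128 + 0.072 + 0.036 + 0.012 = 0.545
R0 < 1, so the population is declining.

declining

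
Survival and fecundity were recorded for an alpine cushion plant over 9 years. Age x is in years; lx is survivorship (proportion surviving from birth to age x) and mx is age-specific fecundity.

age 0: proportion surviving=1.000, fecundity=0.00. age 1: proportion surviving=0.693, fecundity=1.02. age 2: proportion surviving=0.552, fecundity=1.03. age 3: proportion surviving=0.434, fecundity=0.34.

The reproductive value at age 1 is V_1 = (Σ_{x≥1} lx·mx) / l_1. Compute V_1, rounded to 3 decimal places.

lx·mx for x ≥ 1: 0.70686, 0.56856, 0.14756 → sum = 1.42298
V_1 = 1.42298 / l_1 = 1.42298 / 0.693 = 2.053362… → 2.053

2.053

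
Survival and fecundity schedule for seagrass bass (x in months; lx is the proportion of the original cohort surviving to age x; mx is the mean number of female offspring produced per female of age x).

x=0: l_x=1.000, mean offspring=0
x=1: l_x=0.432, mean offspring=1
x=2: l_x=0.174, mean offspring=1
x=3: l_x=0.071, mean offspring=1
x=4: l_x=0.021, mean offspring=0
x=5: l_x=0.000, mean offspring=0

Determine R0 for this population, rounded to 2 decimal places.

0.68

lx·mx by age: 0, 0.432, 0.174, 0.071, 0, 0
R0 = Σ lx·mx = 0.677 → 0.68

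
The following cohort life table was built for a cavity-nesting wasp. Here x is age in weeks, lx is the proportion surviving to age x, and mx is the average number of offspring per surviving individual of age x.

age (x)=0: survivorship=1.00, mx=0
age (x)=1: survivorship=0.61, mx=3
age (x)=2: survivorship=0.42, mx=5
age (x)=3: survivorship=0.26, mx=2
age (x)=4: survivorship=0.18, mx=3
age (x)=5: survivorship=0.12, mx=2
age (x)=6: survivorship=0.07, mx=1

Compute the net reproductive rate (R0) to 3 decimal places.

5.300

lx·mx by age: 0, 1.83, 2.1, 0.52, 0.54, 0.24, 0.07
R0 = Σ lx·mx = 5.3 → 5.300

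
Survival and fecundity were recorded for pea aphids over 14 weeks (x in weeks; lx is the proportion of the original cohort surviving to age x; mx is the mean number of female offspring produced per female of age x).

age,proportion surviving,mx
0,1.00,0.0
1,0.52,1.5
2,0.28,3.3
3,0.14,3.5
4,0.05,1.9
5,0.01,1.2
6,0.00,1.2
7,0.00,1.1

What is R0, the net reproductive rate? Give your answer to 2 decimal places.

2.30

lx·mx by age: 0, 0.78, 0.924, 0.49, 0.095, 0.012, 0, 0
R0 = Σ lx·mx = 2.301 → 2.30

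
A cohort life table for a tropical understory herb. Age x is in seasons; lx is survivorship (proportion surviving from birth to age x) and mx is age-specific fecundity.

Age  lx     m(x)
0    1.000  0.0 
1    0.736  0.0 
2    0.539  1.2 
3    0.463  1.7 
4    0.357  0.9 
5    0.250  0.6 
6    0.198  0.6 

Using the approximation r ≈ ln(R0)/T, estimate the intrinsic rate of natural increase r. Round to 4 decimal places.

R0 = Σ lx·mx = 0 + 0 + 0.6468 + 0.7871 + 0.3213 + 0.15 + 0.1188 = 2.024
Σ x·lx·mx = 6.4029; T = 6.4029/2.024 = 3.16349…
r ≈ ln(R0)/T = ln(2.024)/3.16349… = 0.222879… → 0.2229

0.2229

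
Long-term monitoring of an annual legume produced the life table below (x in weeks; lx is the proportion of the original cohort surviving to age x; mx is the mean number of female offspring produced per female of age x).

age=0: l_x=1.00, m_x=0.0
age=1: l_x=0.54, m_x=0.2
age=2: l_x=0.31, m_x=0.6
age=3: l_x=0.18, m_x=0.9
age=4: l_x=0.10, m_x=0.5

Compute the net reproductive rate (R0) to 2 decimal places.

lx·mx by age: 0, 0.108, 0.186, 0.162, 0.05
R0 = Σ lx·mx = 0.506 → 0.51

0.51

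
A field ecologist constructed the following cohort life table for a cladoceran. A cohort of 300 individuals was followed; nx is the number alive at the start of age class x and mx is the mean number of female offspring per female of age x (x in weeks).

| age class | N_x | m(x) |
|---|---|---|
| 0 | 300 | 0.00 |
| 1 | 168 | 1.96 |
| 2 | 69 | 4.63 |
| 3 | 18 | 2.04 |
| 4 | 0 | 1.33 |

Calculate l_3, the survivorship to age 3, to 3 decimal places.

l_3 = n_3/n_0 = 18/300 = 0.06 → 0.060

0.060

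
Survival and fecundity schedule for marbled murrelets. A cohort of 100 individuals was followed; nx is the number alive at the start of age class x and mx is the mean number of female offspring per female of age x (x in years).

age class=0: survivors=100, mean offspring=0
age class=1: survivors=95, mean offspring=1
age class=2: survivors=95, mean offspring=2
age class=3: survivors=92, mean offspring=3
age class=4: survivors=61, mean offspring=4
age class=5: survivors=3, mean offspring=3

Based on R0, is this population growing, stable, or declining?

lx = nx/n0 = nx/100: 1, 0.95, 0.95, 0.92, 0.61, 0.03
R0 = Σ lx·mx = 0 + 0.95 + 1.9 + 2.76 + 2.44 + 0.09 = 8.14
R0 > 1, so the population is growing.

growing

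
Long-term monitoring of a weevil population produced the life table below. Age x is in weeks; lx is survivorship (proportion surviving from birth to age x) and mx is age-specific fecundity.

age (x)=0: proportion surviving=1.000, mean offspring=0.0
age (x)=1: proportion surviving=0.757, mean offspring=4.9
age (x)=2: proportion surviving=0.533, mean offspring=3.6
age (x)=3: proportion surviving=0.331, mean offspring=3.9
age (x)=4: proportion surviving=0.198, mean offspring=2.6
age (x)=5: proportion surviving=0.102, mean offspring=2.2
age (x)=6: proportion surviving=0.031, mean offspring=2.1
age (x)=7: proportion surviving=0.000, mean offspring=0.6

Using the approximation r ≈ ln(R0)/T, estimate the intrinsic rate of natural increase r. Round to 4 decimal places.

R0 = Σ lx·mx = 0 + 3.7093 + 1.9188 + 1.2909 + 0.5148 + 0.2244 + 0.0651 + 0 = 7.7233
Σ x·lx·mx = 14.9914; T = 14.9914/7.7233 = 1.94106…
r ≈ ln(R0)/T = ln(7.7233)/1.94106… = 1.053157… → 1.0532

1.0532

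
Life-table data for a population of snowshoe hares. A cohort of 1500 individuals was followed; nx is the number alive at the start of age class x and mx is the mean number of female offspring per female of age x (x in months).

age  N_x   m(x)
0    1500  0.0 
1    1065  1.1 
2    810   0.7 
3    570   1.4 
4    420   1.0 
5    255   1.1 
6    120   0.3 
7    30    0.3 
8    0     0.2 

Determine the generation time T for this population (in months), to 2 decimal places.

lx = nx/n0 = nx/1500: 1, 0.71, 0.54, 0.38, 0.28, 0.17, 0.08, 0.02, 0
lx·mx: 0, 0.781, 0.378, 0.532, 0.28, 0.187, 0.024, 0.006, 0 → R0 = 2.188
x·lx·mx: 0, 0.781, 0.756, 1.596, 1.12, 0.935, 0.144, 0.042, 0 → Σ = 5.374
T = 5.374 / 2.188 = 2.456124… → 2.46

2.46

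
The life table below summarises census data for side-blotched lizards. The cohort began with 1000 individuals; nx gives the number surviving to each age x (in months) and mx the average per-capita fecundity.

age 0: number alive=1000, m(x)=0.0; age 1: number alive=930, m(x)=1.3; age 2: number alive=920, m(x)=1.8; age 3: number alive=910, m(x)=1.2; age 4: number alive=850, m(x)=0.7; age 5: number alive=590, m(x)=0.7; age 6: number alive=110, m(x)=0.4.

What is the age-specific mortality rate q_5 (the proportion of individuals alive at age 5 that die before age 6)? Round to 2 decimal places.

0.81

lx = nx/n0 = nx/1000: 1, 0.93, 0.92, 0.91, 0.85, 0.59, 0.11
q_5 = (l_5 − l_6) / l_5 = (0.59 − 0.11) / 0.59
     = 0.48 / 0.59 = 0.813559… → 0.81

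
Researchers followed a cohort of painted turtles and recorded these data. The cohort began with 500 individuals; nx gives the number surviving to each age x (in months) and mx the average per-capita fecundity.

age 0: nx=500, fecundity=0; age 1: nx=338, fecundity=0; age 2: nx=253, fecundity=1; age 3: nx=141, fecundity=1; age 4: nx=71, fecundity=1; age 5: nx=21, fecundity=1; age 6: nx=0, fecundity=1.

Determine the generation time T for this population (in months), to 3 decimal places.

2.712

lx = nx/n0 = nx/500: 1, 0.676, 0.506, 0.282, 0.142, 0.042, 0
lx·mx: 0, 0, 0.506, 0.282, 0.142, 0.042, 0 → R0 = 0.972
x·lx·mx: 0, 0, 1.012, 0.846, 0.568, 0.21, 0 → Σ = 2.636
T = 2.636 / 0.972 = 2.711934… → 2.712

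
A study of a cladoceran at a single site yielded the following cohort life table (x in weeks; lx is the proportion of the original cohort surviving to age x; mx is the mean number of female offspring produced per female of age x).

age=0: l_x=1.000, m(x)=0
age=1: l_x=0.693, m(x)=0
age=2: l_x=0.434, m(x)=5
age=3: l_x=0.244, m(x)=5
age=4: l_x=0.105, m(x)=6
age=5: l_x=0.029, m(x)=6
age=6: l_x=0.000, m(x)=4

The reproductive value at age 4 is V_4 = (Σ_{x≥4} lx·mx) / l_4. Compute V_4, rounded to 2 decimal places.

7.66

lx·mx for x ≥ 4: 0.63, 0.174, 0 → sum = 0.804
V_4 = 0.804 / l_4 = 0.804 / 0.105 = 7.657143… → 7.66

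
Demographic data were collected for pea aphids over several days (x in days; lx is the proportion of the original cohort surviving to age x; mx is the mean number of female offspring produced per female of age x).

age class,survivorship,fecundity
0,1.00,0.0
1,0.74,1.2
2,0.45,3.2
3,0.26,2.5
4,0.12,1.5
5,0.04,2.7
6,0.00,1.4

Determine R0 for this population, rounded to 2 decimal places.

3.27

lx·mx by age: 0, 0.888, 1.44, 0.65, 0.18, 0.108, 0
R0 = Σ lx·mx = 3.266 → 3.27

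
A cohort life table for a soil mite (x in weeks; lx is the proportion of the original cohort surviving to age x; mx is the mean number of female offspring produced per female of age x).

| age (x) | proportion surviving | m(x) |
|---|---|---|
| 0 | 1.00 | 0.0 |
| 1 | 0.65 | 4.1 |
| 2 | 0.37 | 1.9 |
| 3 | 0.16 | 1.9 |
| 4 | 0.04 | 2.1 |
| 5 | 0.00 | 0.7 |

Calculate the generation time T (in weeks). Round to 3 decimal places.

1.416

lx·mx: 0, 2.665, 0.703, 0.304, 0.084, 0 → R0 = 3.756
x·lx·mx: 0, 2.665, 1.406, 0.912, 0.336, 0 → Σ = 5.319
T = 5.319 / 3.756 = 1.416134… → 1.416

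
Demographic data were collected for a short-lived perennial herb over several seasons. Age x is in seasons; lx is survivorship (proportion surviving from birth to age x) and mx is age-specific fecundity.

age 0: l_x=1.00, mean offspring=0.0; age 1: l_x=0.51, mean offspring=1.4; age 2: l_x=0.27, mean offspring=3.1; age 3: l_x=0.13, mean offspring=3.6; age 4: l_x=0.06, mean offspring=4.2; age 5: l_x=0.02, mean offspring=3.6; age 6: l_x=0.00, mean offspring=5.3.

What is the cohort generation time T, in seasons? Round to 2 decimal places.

lx·mx: 0, 0.714, 0.837, 0.468, 0.252, 0.072, 0 → R0 = 2.343
x·lx·mx: 0, 0.714, 1.674, 1.404, 1.008, 0.36, 0 → Σ = 5.16
T = 5.16 / 2.343 = 2.202305… → 2.20

2.20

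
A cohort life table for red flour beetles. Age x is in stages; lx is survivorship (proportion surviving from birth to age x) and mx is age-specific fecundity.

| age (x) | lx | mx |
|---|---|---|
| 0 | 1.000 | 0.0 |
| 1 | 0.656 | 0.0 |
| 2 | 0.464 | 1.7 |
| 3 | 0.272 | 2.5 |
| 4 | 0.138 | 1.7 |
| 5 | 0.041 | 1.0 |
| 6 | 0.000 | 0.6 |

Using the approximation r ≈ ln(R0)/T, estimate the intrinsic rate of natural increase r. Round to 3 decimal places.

0.204

R0 = Σ lx·mx = 0 + 0 + 0.7888 + 0.68 + 0.2346 + 0.041 + 0 = 1.7444
Σ x·lx·mx = 4.761; T = 4.761/1.7444 = 2.72931…
r ≈ ln(R0)/T = ln(1.7444)/2.72931… = 0.20387… → 0.204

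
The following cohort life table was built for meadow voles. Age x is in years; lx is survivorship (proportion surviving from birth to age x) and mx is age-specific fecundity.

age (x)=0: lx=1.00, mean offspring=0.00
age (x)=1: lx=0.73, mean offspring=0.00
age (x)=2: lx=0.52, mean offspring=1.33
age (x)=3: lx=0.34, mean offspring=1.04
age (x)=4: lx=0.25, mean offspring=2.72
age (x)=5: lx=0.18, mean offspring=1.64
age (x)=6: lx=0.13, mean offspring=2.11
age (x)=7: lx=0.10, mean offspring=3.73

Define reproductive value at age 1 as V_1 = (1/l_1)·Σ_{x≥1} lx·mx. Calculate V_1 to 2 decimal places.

3.65

lx·mx for x ≥ 1: 0, 0.6916, 0.3536, 0.68, 0.2952, 0.2743, 0.373 → sum = 2.6677
V_1 = 2.6677 / l_1 = 2.6677 / 0.73 = 3.654384… → 3.65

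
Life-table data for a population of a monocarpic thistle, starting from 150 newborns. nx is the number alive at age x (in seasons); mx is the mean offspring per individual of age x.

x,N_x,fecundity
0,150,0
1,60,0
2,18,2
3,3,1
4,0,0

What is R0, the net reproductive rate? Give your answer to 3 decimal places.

lx = nx/n0 = nx/150: 1, 0.4, 0.12, 0.02, 0
lx·mx by age: 0, 0, 0.24, 0.02, 0
R0 = Σ lx·mx = 0.26 → 0.260

0.260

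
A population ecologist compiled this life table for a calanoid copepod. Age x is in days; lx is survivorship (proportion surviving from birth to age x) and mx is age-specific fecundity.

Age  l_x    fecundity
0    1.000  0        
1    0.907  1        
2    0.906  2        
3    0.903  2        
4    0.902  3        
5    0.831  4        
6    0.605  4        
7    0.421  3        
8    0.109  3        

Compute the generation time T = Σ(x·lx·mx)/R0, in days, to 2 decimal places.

lx·mx: 0, 0.907, 1.812, 1.806, 2.706, 3.324, 2.42, 1.263, 0.327 → R0 = 14.565
x·lx·mx: 0, 0.907, 3.624, 5.418, 10.824, 16.62, 14.52, 8.841, 2.616 → Σ = 63.37
T = 63.37 / 14.565 = 4.350841… → 4.35

4.35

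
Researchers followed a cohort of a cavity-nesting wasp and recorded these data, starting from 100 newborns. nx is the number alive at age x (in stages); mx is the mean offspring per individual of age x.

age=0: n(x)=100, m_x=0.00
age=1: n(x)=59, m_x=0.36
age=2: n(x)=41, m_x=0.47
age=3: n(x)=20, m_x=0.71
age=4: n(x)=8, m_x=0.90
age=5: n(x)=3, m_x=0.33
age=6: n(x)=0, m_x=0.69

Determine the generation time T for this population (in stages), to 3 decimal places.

lx = nx/n0 = nx/100: 1, 0.59, 0.41, 0.2, 0.08, 0.03, 0
lx·mx: 0, 0.2124, 0.1927, 0.142, 0.072, 0.0099, 0 → R0 = 0.629
x·lx·mx: 0, 0.2124, 0.3854, 0.426, 0.288, 0.0495, 0 → Σ = 1.3613
T = 1.3613 / 0.629 = 2.164229… → 2.164

2.164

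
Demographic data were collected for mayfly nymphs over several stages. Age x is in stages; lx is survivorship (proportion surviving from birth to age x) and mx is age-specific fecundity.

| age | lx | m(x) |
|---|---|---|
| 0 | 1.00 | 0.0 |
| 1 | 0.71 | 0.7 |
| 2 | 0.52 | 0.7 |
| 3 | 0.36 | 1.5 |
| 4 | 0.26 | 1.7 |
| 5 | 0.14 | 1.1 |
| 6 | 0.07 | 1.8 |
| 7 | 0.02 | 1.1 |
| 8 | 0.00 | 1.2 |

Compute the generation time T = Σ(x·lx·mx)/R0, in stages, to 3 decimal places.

2.934

lx·mx: 0, 0.497, 0.364, 0.54, 0.442, 0.154, 0.126, 0.022, 0 → R0 = 2.145
x·lx·mx: 0, 0.497, 0.728, 1.62, 1.768, 0.77, 0.756, 0.154, 0 → Σ = 6.293
T = 6.293 / 2.145 = 2.9338… → 2.934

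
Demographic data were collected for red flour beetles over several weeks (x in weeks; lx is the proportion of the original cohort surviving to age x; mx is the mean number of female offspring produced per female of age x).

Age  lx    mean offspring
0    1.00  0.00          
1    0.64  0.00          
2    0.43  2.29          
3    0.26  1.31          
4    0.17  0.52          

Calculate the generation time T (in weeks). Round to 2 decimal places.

lx·mx: 0, 0, 0.9847, 0.3406, 0.0884 → R0 = 1.4137
x·lx·mx: 0, 0, 1.9694, 1.0218, 0.3536 → Σ = 3.3448
T = 3.3448 / 1.4137 = 2.36599… → 2.37

2.37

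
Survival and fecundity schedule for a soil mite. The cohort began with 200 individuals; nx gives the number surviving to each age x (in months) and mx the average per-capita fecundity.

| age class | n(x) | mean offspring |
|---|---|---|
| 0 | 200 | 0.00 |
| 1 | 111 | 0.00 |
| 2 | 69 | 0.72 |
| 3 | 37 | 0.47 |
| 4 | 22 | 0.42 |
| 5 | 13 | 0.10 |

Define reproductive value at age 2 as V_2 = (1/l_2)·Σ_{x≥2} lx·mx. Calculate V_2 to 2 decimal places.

lx = nx/n0 = nx/200: 1, 0.555, 0.345, 0.185, 0.11, 0.065
lx·mx for x ≥ 2: 0.2484, 0.08695, 0.0462, 0.0065 → sum = 0.38805
V_2 = 0.38805 / l_2 = 0.38805 / 0.345 = 1.124783… → 1.12

1.12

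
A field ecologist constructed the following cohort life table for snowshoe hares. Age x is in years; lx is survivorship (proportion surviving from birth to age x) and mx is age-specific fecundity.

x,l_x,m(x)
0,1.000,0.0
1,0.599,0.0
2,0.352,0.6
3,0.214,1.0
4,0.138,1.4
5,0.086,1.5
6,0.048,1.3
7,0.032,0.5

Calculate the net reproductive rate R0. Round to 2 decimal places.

0.83

lx·mx by age: 0, 0, 0.2112, 0.214, 0.1932, 0.129, 0.0624, 0.016
R0 = Σ lx·mx = 0.8258 → 0.83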